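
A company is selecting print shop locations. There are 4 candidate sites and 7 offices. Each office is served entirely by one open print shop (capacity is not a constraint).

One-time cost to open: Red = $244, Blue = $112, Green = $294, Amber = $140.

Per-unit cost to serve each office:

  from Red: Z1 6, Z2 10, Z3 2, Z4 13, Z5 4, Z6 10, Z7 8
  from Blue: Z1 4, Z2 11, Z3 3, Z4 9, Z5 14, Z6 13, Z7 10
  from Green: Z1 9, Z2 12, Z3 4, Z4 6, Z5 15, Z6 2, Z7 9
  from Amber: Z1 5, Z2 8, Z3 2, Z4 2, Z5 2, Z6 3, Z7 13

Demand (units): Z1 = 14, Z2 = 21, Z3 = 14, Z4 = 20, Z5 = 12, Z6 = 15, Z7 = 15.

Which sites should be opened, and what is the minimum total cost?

Open Amber only; minimum total cost 710.

For any fixed open set, each office goes to its cheapest open site; total = fixed + service.
{Amber}: Z1→Amber 5·14=70, Z2→Amber 8·21=168, Z3→Amber 2·14=28, Z4→Amber 2·20=40, Z5→Amber 2·12=24, Z6→Amber 3·15=45, Z7→Amber 13·15=195. Service 570; fixed 140; total 710.
{Blue, Amber}: service 511 + fixed 252 = 763
{Red, Amber}: service 495 + fixed 384 = 879
{Red, Blue, Green, Amber}: Z1→Blue 4·14=56, Z2→Amber 8·21=168, Z3→Red 2·14=28, Z4→Amber 2·20=40, Z5→Amber 2·12=24, Z6→Green 2·15=30, Z7→Red 8·15=120. Service 466; fixed 790; total 1256.
(All 15 nonempty subsets were checked; Amber only is lowest.)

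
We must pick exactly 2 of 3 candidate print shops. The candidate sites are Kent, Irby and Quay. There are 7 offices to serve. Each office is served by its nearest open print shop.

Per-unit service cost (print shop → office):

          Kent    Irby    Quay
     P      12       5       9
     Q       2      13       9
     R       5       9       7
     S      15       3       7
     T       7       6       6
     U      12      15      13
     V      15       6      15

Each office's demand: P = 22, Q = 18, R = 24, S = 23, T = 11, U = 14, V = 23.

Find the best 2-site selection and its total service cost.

With exactly 2 open, each office uses its cheapest among the chosen.
{Kent, Irby}: P→Irby 5·22=110, Q→Kent 2·18=36, R→Kent 5·24=120, S→Irby 3·23=69, T→Irby 6·11=66, U→Kent 12·14=168, V→Irby 6·23=138. Service cost 707.
{Irby, Quay}: service cost 895
{Kent, Quay}: service cost 1094
Among all 3 size-2 choices, {Kent, Irby} is lowest.

Choose Kent and Irby; total service cost 707.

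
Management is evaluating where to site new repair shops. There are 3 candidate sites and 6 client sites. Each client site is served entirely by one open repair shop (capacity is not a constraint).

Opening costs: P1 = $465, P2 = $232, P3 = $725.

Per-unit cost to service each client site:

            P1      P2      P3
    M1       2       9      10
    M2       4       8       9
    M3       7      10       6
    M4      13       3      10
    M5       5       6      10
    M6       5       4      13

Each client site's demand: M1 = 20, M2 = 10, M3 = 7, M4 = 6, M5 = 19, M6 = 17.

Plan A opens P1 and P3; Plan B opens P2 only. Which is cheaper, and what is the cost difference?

Plan B is cheaper by 790.

Plan A: {P1, P3}: M1→P1 2·20=40, M2→P1 4·10=40, M3→P3 6·7=42, M4→P3 10·6=60, M5→P1 5·19=95, M6→P1 5·17=85. Service 362; fixed 1190; total 1552.
Plan B: {P2}: M1→P2 9·20=180, M2→P2 8·10=80, M3→P2 10·7=70, M4→P2 3·6=18, M5→P2 6·19=114, M6→P2 4·17=68. Service 530; fixed 232; total 762.
Difference: |1552 − 762| = 790.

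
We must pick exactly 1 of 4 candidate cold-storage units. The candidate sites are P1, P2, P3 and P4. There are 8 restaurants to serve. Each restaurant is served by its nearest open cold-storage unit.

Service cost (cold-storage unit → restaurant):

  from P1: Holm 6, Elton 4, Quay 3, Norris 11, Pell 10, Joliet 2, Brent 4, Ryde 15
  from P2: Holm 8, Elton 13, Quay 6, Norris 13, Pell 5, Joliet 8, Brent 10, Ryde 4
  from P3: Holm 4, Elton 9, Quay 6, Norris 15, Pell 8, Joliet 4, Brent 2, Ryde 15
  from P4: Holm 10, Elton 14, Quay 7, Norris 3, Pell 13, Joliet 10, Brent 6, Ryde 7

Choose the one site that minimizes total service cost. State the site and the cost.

With exactly 1 open, each restaurant uses its cheapest among the chosen.
{P1}: Holm→P1 6, Elton→P1 4, Quay→P1 3, Norris→P1 11, Pell→P1 10, Joliet→P1 2, Brent→P1 4, Ryde→P1 15. Service cost 55.
{P3}: service cost 63
{P2}: service cost 67
Among all 4 size-1 choices, {P1} is lowest.

Choose P1 only; total service cost 55.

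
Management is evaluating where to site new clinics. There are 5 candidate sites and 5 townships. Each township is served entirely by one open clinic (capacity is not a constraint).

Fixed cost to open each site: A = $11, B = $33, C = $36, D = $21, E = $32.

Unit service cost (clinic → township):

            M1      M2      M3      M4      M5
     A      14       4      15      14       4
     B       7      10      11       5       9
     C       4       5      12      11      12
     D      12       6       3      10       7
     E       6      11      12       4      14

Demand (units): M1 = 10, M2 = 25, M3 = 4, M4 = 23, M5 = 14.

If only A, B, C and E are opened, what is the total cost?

Each township is assigned to its cheapest site among the open ones.
{A, B, C, E}: M1→C 4·10=40, M2→A 4·25=100, M3→B 11·4=44, M4→E 4·23=92, M5→A 4·14=56. Service 332; fixed 112; total 444.

Total cost: 444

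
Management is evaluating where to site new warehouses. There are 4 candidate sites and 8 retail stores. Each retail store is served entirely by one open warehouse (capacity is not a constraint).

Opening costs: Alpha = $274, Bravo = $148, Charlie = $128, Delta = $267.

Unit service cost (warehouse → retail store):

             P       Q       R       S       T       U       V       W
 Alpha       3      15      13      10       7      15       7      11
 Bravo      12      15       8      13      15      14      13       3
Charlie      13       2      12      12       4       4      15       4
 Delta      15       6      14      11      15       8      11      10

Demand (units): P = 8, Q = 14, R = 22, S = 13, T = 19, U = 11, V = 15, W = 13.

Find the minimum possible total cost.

Minimum total cost: 1077

For any fixed open set, each retail store goes to its cheapest open site; total = fixed + service.
{Charlie}: P→Charlie 13·8=104, Q→Charlie 2·14=28, R→Charlie 12·22=264, S→Charlie 12·13=156, T→Charlie 4·19=76, U→Charlie 4·11=44, V→Charlie 15·15=225, W→Charlie 4·13=52. Service 949; fixed 128; total 1077.
{Bravo, Charlie}: P→Bravo 12·8=96, Q→Charlie 2·14=28, R→Bravo 8·22=176, S→Charlie 12·13=156, T→Charlie 4·19=76, U→Charlie 4·11=44, V→Bravo 13·15=195, W→Bravo 3·13=39. Service 810; fixed 276; total 1086.
{Alpha, Charlie}: service 723 + fixed 402 = 1125
{Alpha, Bravo, Charlie, Delta}: P→Alpha 3·8=24, Q→Charlie 2·14=28, R→Bravo 8·22=176, S→Alpha 10·13=130, T→Charlie 4·19=76, U→Charlie 4·11=44, V→Alpha 7·15=105, W→Bravo 3·13=39. Service 622; fixed 817; total 1439.
No other subset beats 1077.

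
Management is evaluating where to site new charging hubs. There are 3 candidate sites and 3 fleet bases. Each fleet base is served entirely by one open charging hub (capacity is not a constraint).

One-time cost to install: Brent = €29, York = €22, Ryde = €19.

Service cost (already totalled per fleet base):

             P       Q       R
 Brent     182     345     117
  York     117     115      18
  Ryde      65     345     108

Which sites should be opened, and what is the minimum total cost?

Open York and Ryde; minimum total cost 239.

For any fixed open set, each fleet base goes to its cheapest open site; total = fixed + service.
{York, Ryde}: P→Ryde 65, Q→York 115, R→York 18. Service 198; fixed 41; total 239.
{Brent, York, Ryde}: service 198 + fixed 70 = 268
{York}: service 250 + fixed 22 = 272
{Ryde}: P→Ryde 65, Q→Ryde 345, R→Ryde 108. Service 518; fixed 19; total 537.
No other subset beats 239.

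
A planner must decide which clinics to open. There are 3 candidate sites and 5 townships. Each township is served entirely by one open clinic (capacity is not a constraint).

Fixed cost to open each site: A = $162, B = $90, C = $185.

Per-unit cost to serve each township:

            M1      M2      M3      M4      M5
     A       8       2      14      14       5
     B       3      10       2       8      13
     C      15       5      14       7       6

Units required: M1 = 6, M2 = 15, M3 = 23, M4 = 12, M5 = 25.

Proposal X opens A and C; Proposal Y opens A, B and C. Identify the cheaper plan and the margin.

Proposal Y is cheaper by 216.

Proposal X: {A, C}: M1→A 8·6=48, M2→A 2·15=30, M3→A 14·23=322, M4→C 7·12=84, M5→A 5·25=125. Service 609; fixed 347; total 956.
Proposal Y: {A, B, C}: M1→B 3·6=18, M2→A 2·15=30, M3→B 2·23=46, M4→C 7·12=84, M5→A 5·25=125. Service 303; fixed 437; total 740.
Difference: |956 − 740| = 216.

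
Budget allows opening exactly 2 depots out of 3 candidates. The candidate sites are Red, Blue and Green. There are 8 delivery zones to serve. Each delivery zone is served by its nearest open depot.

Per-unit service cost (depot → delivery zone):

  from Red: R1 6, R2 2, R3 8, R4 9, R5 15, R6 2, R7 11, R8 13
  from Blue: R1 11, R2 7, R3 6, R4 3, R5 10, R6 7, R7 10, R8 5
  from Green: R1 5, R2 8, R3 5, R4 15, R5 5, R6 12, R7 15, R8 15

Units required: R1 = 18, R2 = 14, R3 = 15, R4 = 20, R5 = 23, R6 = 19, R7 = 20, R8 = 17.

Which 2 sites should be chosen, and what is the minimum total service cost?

Choose Red and Blue; total service cost 839.

With exactly 2 open, each delivery zone uses its cheapest among the chosen.
{Red, Blue}: R1→Red 6·18=108, R2→Red 2·14=28, R3→Blue 6·15=90, R4→Blue 3·20=60, R5→Blue 10·23=230, R6→Red 2·19=38, R7→Blue 10·20=200, R8→Blue 5·17=85. Service cost 839.
{Blue, Green}: service cost 856
{Red, Green}: service cost 967
Among all 3 size-2 choices, {Red, Blue} is lowest.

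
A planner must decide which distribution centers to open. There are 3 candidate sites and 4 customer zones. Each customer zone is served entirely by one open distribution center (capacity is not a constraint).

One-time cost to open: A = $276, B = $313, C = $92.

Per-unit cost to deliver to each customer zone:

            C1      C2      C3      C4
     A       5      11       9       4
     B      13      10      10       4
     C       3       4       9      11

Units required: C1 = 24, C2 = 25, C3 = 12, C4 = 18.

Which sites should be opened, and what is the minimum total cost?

For any fixed open set, each customer zone goes to its cheapest open site; total = fixed + service.
{C}: C1→C 3·24=72, C2→C 4·25=100, C3→C 9·12=108, C4→C 11·18=198. Service 478; fixed 92; total 570.
{A, C}: service 352 + fixed 368 = 720
{B, C}: service 352 + fixed 405 = 757
{A, B, C}: service 352 + fixed 681 = 1033
(All 7 nonempty subsets were checked; C only is lowest.)

Open C only; minimum total cost 570.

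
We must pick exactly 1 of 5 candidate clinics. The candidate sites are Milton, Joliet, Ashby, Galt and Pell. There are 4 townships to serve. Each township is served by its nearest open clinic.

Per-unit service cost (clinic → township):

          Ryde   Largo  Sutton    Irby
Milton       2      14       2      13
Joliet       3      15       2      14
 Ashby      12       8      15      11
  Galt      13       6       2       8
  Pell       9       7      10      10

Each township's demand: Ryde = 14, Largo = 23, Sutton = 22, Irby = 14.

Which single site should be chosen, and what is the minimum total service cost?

With exactly 1 open, each township uses its cheapest among the chosen.
{Galt}: Ryde→Galt 13·14=182, Largo→Galt 6·23=138, Sutton→Galt 2·22=44, Irby→Galt 8·14=112. Service cost 476.
{Milton}: service cost 576
{Joliet}: service cost 627
Among all 5 size-1 choices, {Galt} is lowest.

Choose Galt only; total service cost 476.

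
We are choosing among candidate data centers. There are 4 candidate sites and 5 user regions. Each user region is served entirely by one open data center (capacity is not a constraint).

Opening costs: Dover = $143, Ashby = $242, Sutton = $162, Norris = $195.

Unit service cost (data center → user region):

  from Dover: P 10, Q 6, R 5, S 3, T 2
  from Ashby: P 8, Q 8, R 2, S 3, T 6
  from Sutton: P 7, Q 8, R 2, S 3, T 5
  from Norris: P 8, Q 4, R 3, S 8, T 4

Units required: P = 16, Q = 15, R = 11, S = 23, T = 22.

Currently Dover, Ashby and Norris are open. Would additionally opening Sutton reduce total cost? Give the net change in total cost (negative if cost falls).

No — net change +146 (cost rises by 146).

Current service cost with {Dover, Ashby, Norris}: 323.
Adding Sutton: each user region re-picks its cheapest; new service cost 307, saving 16.
Extra fixed cost: 162. Net change = 162 − 16 = 146.
(Totals: 903 → 1049.)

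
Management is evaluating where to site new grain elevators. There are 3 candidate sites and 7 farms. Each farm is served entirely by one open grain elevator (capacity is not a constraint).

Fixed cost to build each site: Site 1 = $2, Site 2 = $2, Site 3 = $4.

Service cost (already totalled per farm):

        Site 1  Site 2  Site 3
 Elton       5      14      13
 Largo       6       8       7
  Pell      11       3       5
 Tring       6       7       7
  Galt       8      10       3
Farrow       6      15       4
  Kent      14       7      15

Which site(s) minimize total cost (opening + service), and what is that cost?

Open Site 1, Site 2 and Site 3; minimum total cost 42.

For any fixed open set, each farm goes to its cheapest open site; total = fixed + service.
{Site 1, Site 2, Site 3}: Elton→Site 1 5, Largo→Site 1 6, Pell→Site 2 3, Tring→Site 1 6, Galt→Site 3 3, Farrow→Site 3 4, Kent→Site 2 7. Service 34; fixed 8; total 42.
{Site 1, Site 2}: Elton→Site 1 5, Largo→Site 1 6, Pell→Site 2 3, Tring→Site 1 6, Galt→Site 1 8, Farrow→Site 1 6, Kent→Site 2 7. Service 41; fixed 4; total 45.
{Site 1, Site 3}: Elton→Site 1 5, Largo→Site 1 6, Pell→Site 3 5, Tring→Site 1 6, Galt→Site 3 3, Farrow→Site 3 4, Kent→Site 1 14. Service 43; fixed 6; total 49.
{Site 1}: service 56 + fixed 2 = 58
No other subset beats 42.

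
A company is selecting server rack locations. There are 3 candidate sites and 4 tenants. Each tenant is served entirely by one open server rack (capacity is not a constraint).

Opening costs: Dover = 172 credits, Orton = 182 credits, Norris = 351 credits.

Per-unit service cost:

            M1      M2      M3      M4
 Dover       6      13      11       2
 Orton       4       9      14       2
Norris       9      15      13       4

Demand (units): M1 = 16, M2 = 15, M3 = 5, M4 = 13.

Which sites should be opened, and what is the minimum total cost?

Open Orton only; minimum total cost 477.

For any fixed open set, each tenant goes to its cheapest open site; total = fixed + service.
{Orton}: M1→Orton 4·16=64, M2→Orton 9·15=135, M3→Orton 14·5=70, M4→Orton 2·13=26. Service 295; fixed 182; total 477.
{Dover}: service 372 + fixed 172 = 544
{Dover, Orton}: service 280 + fixed 354 = 634
{Dover, Orton, Norris}: service 280 + fixed 705 = 985
No other subset beats 477.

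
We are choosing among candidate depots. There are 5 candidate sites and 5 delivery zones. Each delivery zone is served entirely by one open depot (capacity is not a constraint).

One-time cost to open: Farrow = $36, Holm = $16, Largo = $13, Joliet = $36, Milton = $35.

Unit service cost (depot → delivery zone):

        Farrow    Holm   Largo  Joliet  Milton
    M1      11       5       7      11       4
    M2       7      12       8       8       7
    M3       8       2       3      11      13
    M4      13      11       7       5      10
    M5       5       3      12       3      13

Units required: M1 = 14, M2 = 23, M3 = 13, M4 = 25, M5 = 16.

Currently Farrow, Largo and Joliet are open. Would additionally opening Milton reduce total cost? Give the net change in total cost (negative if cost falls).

Yes — net change −7 (cost falls by 7).

Current service cost with {Farrow, Largo, Joliet}: 471.
Adding Milton: each delivery zone re-picks its cheapest; new service cost 429, saving 42.
Extra fixed cost: 35. Net change = 35 − 42 = -7.
(Totals: 556 → 549.)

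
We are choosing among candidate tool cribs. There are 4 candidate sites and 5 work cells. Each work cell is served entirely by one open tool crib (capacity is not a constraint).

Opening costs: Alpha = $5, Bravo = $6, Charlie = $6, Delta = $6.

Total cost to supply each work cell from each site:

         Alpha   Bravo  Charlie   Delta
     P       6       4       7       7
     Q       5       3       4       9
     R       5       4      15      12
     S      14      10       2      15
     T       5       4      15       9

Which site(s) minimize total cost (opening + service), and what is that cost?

For any fixed open set, each work cell goes to its cheapest open site; total = fixed + service.
{Bravo, Charlie}: P→Bravo 4, Q→Bravo 3, R→Bravo 4, S→Charlie 2, T→Bravo 4. Service 17; fixed 12; total 29.
{Bravo}: P→Bravo 4, Q→Bravo 3, R→Bravo 4, S→Bravo 10, T→Bravo 4. Service 25; fixed 6; total 31.
{Alpha, Charlie}: P→Alpha 6, Q→Charlie 4, R→Alpha 5, S→Charlie 2, T→Alpha 5. Service 22; fixed 11; total 33.
{Alpha, Bravo, Charlie, Delta}: P→Bravo 4, Q→Bravo 3, R→Bravo 4, S→Charlie 2, T→Bravo 4. Service 17; fixed 23; total 40.
No other subset beats 29.

Open Bravo and Charlie; minimum total cost 29.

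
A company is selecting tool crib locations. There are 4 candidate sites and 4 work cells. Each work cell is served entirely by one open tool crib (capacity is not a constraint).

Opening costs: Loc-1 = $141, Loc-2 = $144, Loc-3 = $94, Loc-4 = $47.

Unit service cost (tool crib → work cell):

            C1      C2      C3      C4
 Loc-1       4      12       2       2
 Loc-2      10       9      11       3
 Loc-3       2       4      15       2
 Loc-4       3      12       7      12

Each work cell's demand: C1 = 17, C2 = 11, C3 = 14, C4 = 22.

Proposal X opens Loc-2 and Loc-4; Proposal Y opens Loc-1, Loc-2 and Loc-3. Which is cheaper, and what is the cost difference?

Proposal X is cheaper by 24.

Proposal X: {Loc-2, Loc-4}: C1→Loc-4 3·17=51, C2→Loc-2 9·11=99, C3→Loc-4 7·14=98, C4→Loc-2 3·22=66. Service 314; fixed 191; total 505.
Proposal Y: {Loc-1, Loc-2, Loc-3}: C1→Loc-3 2·17=34, C2→Loc-3 4·11=44, C3→Loc-1 2·14=28, C4→Loc-1 2·22=44. Service 150; fixed 379; total 529.
Difference: |505 − 529| = 24.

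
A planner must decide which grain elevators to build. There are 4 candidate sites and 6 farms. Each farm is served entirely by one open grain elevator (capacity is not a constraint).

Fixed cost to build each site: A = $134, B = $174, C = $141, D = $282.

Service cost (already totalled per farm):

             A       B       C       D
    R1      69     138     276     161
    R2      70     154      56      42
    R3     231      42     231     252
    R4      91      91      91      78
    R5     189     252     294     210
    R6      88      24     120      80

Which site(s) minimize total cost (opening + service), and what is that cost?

For any fixed open set, each farm goes to its cheapest open site; total = fixed + service.
{A, B}: R1→A 69, R2→A 70, R3→B 42, R4→A 91, R5→A 189, R6→B 24. Service 485; fixed 308; total 793.
{A}: R1→A 69, R2→A 70, R3→A 231, R4→A 91, R5→A 189, R6→A 88. Service 738; fixed 134; total 872.
{B}: R1→B 138, R2→B 154, R3→B 42, R4→B 91, R5→B 252, R6→B 24. Service 701; fixed 174; total 875.
{A, B, C, D}: R1→A 69, R2→D 42, R3→B 42, R4→D 78, R5→A 189, R6→B 24. Service 444; fixed 731; total 1175.
No other subset beats 793.

Open A and B; minimum total cost 793.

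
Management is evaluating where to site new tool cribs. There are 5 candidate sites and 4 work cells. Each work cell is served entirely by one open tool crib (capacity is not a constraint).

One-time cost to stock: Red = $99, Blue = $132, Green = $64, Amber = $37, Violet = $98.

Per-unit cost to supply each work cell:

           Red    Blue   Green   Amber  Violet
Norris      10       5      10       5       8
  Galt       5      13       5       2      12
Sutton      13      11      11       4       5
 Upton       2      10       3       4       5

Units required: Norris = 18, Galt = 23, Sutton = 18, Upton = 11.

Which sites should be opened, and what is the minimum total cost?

Open Amber only; minimum total cost 289.

For any fixed open set, each work cell goes to its cheapest open site; total = fixed + service.
{Amber}: Norris→Amber 5·18=90, Galt→Amber 2·23=46, Sutton→Amber 4·18=72, Upton→Amber 4·11=44. Service 252; fixed 37; total 289.
{Green, Amber}: Norris→Amber 5·18=90, Galt→Amber 2·23=46, Sutton→Amber 4·18=72, Upton→Green 3·11=33. Service 241; fixed 101; total 342.
{Red, Amber}: service 230 + fixed 136 = 366
{Red, Blue, Green, Amber, Violet}: service 230 + fixed 430 = 660
No other subset beats 289.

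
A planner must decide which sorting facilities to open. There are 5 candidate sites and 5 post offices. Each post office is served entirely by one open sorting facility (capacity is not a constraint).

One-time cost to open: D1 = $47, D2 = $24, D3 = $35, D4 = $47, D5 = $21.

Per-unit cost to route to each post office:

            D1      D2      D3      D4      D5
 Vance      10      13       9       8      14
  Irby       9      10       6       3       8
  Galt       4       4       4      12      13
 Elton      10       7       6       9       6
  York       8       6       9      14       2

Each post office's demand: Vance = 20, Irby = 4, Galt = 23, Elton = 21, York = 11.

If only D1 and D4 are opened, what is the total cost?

Total cost: 635

Each post office is assigned to its cheapest site among the open ones.
{D1, D4}: Vance→D4 8·20=160, Irby→D4 3·4=12, Galt→D1 4·23=92, Elton→D4 9·21=189, York→D1 8·11=88. Service 541; fixed 94; total 635.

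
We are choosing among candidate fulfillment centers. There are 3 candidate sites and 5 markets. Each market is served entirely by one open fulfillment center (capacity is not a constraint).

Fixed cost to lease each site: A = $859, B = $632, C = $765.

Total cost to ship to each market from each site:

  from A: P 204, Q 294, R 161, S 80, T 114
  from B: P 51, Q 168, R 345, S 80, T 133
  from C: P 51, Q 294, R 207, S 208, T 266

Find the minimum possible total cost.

For any fixed open set, each market goes to its cheapest open site; total = fixed + service.
{B}: P→B 51, Q→B 168, R→B 345, S→B 80, T→B 133. Service 777; fixed 632; total 1409.
{A}: P→A 204, Q→A 294, R→A 161, S→A 80, T→A 114. Service 853; fixed 859; total 1712.
{C}: service 1026 + fixed 765 = 1791
{A, B, C}: P→B 51, Q→B 168, R→A 161, S→A 80, T→A 114. Service 574; fixed 2256; total 2830.
(All 7 nonempty subsets were checked; B only is lowest.)

Minimum total cost: 1409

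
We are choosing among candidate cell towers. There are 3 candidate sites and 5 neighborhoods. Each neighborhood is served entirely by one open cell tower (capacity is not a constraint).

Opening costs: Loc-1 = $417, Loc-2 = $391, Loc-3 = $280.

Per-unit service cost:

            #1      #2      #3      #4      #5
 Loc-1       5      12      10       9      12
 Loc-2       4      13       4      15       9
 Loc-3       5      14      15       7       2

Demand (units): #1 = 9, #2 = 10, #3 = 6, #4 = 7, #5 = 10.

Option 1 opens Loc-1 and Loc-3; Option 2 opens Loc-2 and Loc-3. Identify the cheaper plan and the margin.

Option 1: {Loc-1, Loc-3}: #1→Loc-1 5·9=45, #2→Loc-1 12·10=120, #3→Loc-1 10·6=60, #4→Loc-3 7·7=49, #5→Loc-3 2·10=20. Service 294; fixed 697; total 991.
Option 2: {Loc-2, Loc-3}: #1→Loc-2 4·9=36, #2→Loc-2 13·10=130, #3→Loc-2 4·6=24, #4→Loc-3 7·7=49, #5→Loc-3 2·10=20. Service 259; fixed 671; total 930.
Difference: |991 − 930| = 61.

Option 2 is cheaper by 61.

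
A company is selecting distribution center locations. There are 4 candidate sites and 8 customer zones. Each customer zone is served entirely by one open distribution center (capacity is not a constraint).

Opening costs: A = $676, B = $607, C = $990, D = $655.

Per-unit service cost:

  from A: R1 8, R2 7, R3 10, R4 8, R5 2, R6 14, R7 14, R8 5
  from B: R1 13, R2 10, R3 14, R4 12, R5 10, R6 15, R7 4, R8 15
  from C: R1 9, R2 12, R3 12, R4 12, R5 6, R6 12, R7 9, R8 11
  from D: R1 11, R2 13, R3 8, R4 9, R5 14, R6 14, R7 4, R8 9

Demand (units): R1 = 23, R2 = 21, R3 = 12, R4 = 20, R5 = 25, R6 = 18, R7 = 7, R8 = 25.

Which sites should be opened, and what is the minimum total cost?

For any fixed open set, each customer zone goes to its cheapest open site; total = fixed + service.
{A}: R1→A 8·23=184, R2→A 7·21=147, R3→A 10·12=120, R4→A 8·20=160, R5→A 2·25=50, R6→A 14·18=252, R7→A 14·7=98, R8→A 5·25=125. Service 1136; fixed 676; total 1812.
{D}: service 1657 + fixed 655 = 2312
{A, B}: service 1066 + fixed 1283 = 2349
{A, B, C, D}: R1→A 8·23=184, R2→A 7·21=147, R3→D 8·12=96, R4→A 8·20=160, R5→A 2·25=50, R6→C 12·18=216, R7→B 4·7=28, R8→A 5·25=125. Service 1006; fixed 2928; total 3934.
(All 15 nonempty subsets were checked; A only is lowest.)

Open A only; minimum total cost 1812.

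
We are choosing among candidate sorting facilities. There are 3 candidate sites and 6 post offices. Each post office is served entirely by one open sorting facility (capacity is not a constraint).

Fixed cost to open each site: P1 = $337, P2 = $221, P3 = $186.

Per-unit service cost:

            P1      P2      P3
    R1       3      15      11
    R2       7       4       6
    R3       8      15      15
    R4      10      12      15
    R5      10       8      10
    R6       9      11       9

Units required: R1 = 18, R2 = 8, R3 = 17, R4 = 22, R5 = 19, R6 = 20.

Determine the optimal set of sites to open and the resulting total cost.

For any fixed open set, each post office goes to its cheapest open site; total = fixed + service.
{P1}: R1→P1 3·18=54, R2→P1 7·8=56, R3→P1 8·17=136, R4→P1 10·22=220, R5→P1 10·19=190, R6→P1 9·20=180. Service 836; fixed 337; total 1173.
{P1, P2}: service 774 + fixed 558 = 1332
{P1, P3}: R1→P1 3·18=54, R2→P3 6·8=48, R3→P1 8·17=136, R4→P1 10·22=220, R5→P1 10·19=190, R6→P1 9·20=180. Service 828; fixed 523; total 1351.
{P1, P2, P3}: service 774 + fixed 744 = 1518
No other subset beats 1173.

Open P1 only; minimum total cost 1173.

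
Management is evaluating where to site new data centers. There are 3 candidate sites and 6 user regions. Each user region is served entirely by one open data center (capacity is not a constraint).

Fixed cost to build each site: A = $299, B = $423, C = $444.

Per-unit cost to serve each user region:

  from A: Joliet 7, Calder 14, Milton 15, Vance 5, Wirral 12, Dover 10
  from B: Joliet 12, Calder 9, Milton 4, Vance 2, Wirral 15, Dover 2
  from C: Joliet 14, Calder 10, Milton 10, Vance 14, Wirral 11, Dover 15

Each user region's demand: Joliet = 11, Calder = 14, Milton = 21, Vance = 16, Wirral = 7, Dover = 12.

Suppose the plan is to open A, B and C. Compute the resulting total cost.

Each user region is assigned to its cheapest site among the open ones.
{A, B, C}: Joliet→A 7·11=77, Calder→B 9·14=126, Milton→B 4·21=84, Vance→B 2·16=32, Wirral→C 11·7=77, Dover→B 2·12=24. Service 420; fixed 1166; total 1586.

Total cost: 1586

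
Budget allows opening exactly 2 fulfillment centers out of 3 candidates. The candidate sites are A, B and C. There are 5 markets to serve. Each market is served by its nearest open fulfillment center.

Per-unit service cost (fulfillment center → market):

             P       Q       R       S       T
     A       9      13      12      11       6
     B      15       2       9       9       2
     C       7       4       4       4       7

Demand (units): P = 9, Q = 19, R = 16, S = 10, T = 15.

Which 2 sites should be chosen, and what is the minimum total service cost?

With exactly 2 open, each market uses its cheapest among the chosen.
{B, C}: P→C 7·9=63, Q→B 2·19=38, R→C 4·16=64, S→C 4·10=40, T→B 2·15=30. Service cost 235.
{A, C}: service cost 333
{A, B}: service cost 383
Among all 3 size-2 choices, {B, C} is lowest.

Choose B and C; total service cost 235.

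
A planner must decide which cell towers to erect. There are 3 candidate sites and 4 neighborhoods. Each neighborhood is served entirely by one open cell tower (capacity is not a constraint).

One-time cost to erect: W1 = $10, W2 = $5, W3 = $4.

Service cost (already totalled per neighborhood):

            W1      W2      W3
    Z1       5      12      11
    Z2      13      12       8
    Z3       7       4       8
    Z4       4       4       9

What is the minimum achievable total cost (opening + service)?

For any fixed open set, each neighborhood goes to its cheapest open site; total = fixed + service.
{W2, W3}: Z1→W3 11, Z2→W3 8, Z3→W2 4, Z4→W2 4. Service 27; fixed 9; total 36.
{W2}: service 32 + fixed 5 = 37
{W1, W3}: Z1→W1 5, Z2→W3 8, Z3→W1 7, Z4→W1 4. Service 24; fixed 14; total 38.
{W1, W2, W3}: service 21 + fixed 19 = 40
(All 7 nonempty subsets were checked; W2 and W3 is lowest.)

Minimum total cost: 36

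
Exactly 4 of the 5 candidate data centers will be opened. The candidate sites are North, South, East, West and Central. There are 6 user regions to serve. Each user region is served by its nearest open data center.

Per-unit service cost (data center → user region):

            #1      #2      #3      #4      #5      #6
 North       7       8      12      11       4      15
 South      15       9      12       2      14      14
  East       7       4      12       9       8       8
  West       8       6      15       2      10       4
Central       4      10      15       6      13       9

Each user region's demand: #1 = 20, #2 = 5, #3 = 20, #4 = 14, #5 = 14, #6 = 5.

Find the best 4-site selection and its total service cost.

With exactly 4 open, each user region uses its cheapest among the chosen.
{North, East, West, Central}: #1→Central 4·20=80, #2→East 4·5=20, #3→North 12·20=240, #4→West 2·14=28, #5→North 4·14=56, #6→West 4·5=20. Service cost 444.
{North, South, West, Central}: service cost 454
{North, South, East, Central}: service cost 464
Among all 5 size-4 choices, {North, East, West, Central} is lowest.

Choose North, East, West and Central; total service cost 444.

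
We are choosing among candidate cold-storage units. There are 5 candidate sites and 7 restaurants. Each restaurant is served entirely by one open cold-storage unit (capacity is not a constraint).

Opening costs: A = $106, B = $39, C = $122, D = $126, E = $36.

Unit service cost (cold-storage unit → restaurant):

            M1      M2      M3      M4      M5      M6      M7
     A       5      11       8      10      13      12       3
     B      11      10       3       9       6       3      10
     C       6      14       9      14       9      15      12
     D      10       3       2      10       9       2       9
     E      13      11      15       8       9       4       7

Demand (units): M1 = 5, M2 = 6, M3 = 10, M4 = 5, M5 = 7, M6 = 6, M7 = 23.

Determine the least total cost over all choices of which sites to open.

For any fixed open set, each restaurant goes to its cheapest open site; total = fixed + service.
{A, B}: M1→A 5·5=25, M2→B 10·6=60, M3→B 3·10=30, M4→B 9·5=45, M5→B 6·7=42, M6→B 3·6=18, M7→A 3·23=69. Service 289; fixed 145; total 434.
{A, B, E}: service 284 + fixed 181 = 465
{B, E}: service 406 + fixed 75 = 481
{A, B, C, D, E}: M1→A 5·5=25, M2→D 3·6=18, M3→D 2·10=20, M4→E 8·5=40, M5→B 6·7=42, M6→D 2·6=12, M7→A 3·23=69. Service 226; fixed 429; total 655.
No other subset beats 434.

Minimum total cost: 434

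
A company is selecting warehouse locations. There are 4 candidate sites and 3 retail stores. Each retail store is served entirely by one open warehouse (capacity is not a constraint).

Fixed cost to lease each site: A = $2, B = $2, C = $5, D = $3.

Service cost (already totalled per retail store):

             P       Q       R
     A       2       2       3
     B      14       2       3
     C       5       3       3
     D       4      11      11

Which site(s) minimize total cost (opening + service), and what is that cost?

For any fixed open set, each retail store goes to its cheapest open site; total = fixed + service.
{A}: P→A 2, Q→A 2, R→A 3. Service 7; fixed 2; total 9.
{A, B}: service 7 + fixed 4 = 11
{A, D}: P→A 2, Q→A 2, R→A 3. Service 7; fixed 5; total 12.
{A, B, C, D}: service 7 + fixed 12 = 19
No other subset beats 9.

Open A only; minimum total cost 9.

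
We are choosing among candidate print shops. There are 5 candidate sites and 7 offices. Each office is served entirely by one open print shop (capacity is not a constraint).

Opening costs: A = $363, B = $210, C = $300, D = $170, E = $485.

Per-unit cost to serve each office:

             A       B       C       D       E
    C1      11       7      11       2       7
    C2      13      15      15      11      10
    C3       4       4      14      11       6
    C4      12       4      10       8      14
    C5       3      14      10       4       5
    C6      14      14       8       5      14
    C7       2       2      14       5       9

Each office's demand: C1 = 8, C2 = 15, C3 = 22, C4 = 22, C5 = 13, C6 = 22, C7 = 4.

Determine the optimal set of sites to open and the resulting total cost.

For any fixed open set, each office goes to its cheapest open site; total = fixed + service.
{B, D}: C1→D 2·8=16, C2→D 11·15=165, C3→B 4·22=88, C4→B 4·22=88, C5→D 4·13=52, C6→D 5·22=110, C7→B 2·4=8. Service 527; fixed 380; total 907.
{D}: service 781 + fixed 170 = 951
{A, D}: C1→D 2·8=16, C2→D 11·15=165, C3→A 4·22=88, C4→D 8·22=176, C5→A 3·13=39, C6→D 5·22=110, C7→A 2·4=8. Service 602; fixed 533; total 1135.
{A, B, C, D, E}: service 499 + fixed 1528 = 2027
No other subset beats 907.

Open B and D; minimum total cost 907.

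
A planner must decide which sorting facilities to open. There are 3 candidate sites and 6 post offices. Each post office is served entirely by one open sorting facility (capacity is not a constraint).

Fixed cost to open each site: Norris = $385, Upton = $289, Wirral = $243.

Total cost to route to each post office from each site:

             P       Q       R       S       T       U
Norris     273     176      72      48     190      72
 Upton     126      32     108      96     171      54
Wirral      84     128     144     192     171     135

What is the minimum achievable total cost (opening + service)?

For any fixed open set, each post office goes to its cheapest open site; total = fixed + service.
{Upton}: P→Upton 126, Q→Upton 32, R→Upton 108, S→Upton 96, T→Upton 171, U→Upton 54. Service 587; fixed 289; total 876.
{Upton, Wirral}: service 545 + fixed 532 = 1077
{Wirral}: P→Wirral 84, Q→Wirral 128, R→Wirral 144, S→Wirral 192, T→Wirral 171, U→Wirral 135. Service 854; fixed 243; total 1097.
{Norris, Upton, Wirral}: service 461 + fixed 917 = 1378
(All 7 nonempty subsets were checked; Upton only is lowest.)

Minimum total cost: 876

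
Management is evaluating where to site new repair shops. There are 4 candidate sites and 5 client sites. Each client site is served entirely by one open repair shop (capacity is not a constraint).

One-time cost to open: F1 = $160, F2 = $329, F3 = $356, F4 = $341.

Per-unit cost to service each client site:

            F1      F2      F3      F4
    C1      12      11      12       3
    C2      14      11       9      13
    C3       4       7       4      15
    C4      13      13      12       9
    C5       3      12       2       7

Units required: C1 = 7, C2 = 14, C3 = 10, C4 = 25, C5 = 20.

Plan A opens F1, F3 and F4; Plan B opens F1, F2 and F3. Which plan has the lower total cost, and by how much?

Plan A is cheaper by 119.

Plan A: {F1, F3, F4}: C1→F4 3·7=21, C2→F3 9·14=126, C3→F1 4·10=40, C4→F4 9·25=225, C5→F3 2·20=40. Service 452; fixed 857; total 1309.
Plan B: {F1, F2, F3}: C1→F2 11·7=77, C2→F3 9·14=126, C3→F1 4·10=40, C4→F3 12·25=300, C5→F3 2·20=40. Service 583; fixed 845; total 1428.
Difference: |1309 − 1428| = 119.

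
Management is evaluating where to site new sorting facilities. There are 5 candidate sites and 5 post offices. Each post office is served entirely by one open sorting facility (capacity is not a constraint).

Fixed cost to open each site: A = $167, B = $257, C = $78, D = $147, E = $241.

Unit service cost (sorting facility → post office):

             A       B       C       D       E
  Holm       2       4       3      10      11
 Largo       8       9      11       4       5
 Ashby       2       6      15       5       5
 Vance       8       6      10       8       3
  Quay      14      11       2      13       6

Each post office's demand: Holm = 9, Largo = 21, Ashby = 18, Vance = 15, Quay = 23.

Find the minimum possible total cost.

Minimum total cost: 592

For any fixed open set, each post office goes to its cheapest open site; total = fixed + service.
{C, D}: Holm→C 3·9=27, Largo→D 4·21=84, Ashby→D 5·18=90, Vance→D 8·15=120, Quay→C 2·23=46. Service 367; fixed 225; total 592.
{C, E}: service 313 + fixed 319 = 632
{A, C}: service 388 + fixed 245 = 633
{A, B, C, D, E}: Holm→A 2·9=18, Largo→D 4·21=84, Ashby→A 2·18=36, Vance→E 3·15=45, Quay→C 2·23=46. Service 229; fixed 890; total 1119.
No other subset beats 592.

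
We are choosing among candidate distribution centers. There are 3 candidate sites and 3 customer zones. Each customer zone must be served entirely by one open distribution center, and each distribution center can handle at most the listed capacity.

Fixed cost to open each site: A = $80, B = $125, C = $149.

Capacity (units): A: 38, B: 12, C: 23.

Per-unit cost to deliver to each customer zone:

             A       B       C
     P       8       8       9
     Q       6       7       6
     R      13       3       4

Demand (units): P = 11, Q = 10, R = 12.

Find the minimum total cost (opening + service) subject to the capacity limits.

Minimum total cost: 384

Open {A}: P→A 8·11=88, Q→A 6·10=60, R→A 13·12=156.
Loads: A carries 33/38. Service 304; fixed 80; total 384.
Next best feasible plan costs 389.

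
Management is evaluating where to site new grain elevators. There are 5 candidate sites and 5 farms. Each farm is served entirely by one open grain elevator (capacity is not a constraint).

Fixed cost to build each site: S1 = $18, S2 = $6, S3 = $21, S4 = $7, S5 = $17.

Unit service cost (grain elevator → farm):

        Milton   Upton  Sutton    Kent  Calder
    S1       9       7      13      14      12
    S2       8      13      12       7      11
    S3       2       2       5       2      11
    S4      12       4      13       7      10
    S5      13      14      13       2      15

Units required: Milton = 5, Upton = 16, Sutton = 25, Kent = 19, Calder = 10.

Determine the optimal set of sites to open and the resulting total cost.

For any fixed open set, each farm goes to its cheapest open site; total = fixed + service.
{S3, S4}: Milton→S3 2·5=10, Upton→S3 2·16=32, Sutton→S3 5·25=125, Kent→S3 2·19=38, Calder→S4 10·10=100. Service 305; fixed 28; total 333.
{S3}: Milton→S3 2·5=10, Upton→S3 2·16=32, Sutton→S3 5·25=125, Kent→S3 2·19=38, Calder→S3 11·10=110. Service 315; fixed 21; total 336.
{S2, S3, S4}: service 305 + fixed 34 = 339
{S1, S2, S3, S4, S5}: Milton→S3 2·5=10, Upton→S3 2·16=32, Sutton→S3 5·25=125, Kent→S3 2·19=38, Calder→S4 10·10=100. Service 305; fixed 69; total 374.
No other subset beats 333.

Open S3 and S4; minimum total cost 333.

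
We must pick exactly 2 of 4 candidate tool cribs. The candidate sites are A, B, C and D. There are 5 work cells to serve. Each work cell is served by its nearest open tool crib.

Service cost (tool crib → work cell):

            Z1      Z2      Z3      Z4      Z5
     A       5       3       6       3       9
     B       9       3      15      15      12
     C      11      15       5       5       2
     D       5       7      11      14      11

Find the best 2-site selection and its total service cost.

With exactly 2 open, each work cell uses its cheapest among the chosen.
{A, C}: Z1→A 5, Z2→A 3, Z3→C 5, Z4→A 3, Z5→C 2. Service cost 18.
{B, C}: service cost 24
{C, D}: service cost 24
Among all 6 size-2 choices, {A, C} is lowest.

Choose A and C; total service cost 18.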